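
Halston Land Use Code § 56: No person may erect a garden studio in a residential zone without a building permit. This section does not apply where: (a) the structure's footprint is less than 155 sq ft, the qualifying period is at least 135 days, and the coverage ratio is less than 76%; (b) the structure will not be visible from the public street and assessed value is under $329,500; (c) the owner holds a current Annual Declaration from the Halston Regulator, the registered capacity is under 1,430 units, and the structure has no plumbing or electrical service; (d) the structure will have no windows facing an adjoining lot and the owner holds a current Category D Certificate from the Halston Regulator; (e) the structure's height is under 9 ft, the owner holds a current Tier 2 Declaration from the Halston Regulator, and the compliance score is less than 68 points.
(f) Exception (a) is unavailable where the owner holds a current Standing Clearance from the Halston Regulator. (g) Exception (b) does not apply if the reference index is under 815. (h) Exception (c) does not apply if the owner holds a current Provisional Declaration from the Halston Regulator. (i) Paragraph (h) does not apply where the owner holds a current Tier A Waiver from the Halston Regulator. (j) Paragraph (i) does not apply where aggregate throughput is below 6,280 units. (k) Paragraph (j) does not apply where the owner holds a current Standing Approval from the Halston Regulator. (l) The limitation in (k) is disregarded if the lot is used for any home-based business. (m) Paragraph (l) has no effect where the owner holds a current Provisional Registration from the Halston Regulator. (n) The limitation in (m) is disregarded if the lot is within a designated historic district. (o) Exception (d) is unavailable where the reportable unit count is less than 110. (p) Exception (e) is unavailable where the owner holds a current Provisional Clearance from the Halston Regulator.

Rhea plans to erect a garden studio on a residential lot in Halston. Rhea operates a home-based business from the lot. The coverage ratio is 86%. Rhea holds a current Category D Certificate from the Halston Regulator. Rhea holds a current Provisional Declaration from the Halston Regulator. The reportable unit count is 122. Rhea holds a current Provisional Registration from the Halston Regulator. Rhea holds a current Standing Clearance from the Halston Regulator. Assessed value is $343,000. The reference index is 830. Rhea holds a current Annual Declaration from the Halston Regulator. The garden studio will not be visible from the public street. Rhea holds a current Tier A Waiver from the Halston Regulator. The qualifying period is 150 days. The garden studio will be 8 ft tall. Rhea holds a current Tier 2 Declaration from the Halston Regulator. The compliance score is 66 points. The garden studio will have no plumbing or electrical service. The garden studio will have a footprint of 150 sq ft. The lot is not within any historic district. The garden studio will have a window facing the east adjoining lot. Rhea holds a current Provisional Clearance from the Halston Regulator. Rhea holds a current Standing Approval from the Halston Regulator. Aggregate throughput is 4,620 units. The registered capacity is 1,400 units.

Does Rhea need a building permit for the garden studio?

No — exception (c) applies; Rhea does not need a building permit.

Exception (a) does not apply: the coverage ratio is 86%, not less than 76%.
Exception (b) fails — assessed value is $343,000, not under $329,500.
Exception (c)'s conditions are all satisfied: a current Annual Declaration is held; the registered capacity is 1,400 units, under the 1,430 units limit; there is no plumbing or electrical service. Applying paragraphs (h)–(n): (h) operates (a current Provisional Declaration is held), but is set aside by (i): (i) operates against (h): a current Tier A Waiver is held. (j) is triggered (aggregate throughput is 4,620 units, below the 6,280 units limit), but is displaced by (k): (k) operates against (j): a current Standing Approval is held. (l) is engaged (a home-based business operates on the lot), but is overridden by (m): (m) is triggered — a current Provisional Registration is held. (n) does not operate here (the lot is not in a historic district), so (m) stands. (c) remains available.
Exception (d) requires that the structure will have no windows facing an adjoining lot; but a window faces an adjoining lot, so (d) is unavailable.
Exception (e)'s conditions are all satisfied: the structure's height is 8 ft, under the 9 ft limit; a current Tier 2 Declaration is held; the compliance score is 66 points, less than the 68 points limit. But: (p) is triggered — a current Provisional Clearance is held. Exception (e) does not apply.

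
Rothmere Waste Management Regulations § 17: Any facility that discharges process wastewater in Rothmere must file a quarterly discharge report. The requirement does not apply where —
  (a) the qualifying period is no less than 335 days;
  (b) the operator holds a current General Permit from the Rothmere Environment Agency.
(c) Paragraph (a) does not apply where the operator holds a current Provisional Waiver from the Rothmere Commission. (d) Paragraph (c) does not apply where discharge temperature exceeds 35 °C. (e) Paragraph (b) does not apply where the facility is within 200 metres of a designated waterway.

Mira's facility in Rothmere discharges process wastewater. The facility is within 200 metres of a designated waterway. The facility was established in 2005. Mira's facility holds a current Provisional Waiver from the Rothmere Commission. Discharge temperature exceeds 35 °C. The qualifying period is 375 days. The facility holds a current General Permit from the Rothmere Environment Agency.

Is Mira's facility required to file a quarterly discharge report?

No — exception (a) applies; Mira's facility is not required to file a quarterly discharge report.

All of (a)'s requirements are met (the qualifying period is 375 days, meeting the 335 days threshold). Under paragraphs (c)–(d): (c) would limit (a) — a current Provisional Waiver is held — but (d) sets (c) aside: (d) operates against (c): discharge temperature exceeds 35 °C. (a) remains available.
Exception (b)'s conditions are all satisfied: a current General Permit is held. But applying paragraph (e): (e) operates against (b): the facility is within 200 m of a designated waterway. Exception (b) does not apply.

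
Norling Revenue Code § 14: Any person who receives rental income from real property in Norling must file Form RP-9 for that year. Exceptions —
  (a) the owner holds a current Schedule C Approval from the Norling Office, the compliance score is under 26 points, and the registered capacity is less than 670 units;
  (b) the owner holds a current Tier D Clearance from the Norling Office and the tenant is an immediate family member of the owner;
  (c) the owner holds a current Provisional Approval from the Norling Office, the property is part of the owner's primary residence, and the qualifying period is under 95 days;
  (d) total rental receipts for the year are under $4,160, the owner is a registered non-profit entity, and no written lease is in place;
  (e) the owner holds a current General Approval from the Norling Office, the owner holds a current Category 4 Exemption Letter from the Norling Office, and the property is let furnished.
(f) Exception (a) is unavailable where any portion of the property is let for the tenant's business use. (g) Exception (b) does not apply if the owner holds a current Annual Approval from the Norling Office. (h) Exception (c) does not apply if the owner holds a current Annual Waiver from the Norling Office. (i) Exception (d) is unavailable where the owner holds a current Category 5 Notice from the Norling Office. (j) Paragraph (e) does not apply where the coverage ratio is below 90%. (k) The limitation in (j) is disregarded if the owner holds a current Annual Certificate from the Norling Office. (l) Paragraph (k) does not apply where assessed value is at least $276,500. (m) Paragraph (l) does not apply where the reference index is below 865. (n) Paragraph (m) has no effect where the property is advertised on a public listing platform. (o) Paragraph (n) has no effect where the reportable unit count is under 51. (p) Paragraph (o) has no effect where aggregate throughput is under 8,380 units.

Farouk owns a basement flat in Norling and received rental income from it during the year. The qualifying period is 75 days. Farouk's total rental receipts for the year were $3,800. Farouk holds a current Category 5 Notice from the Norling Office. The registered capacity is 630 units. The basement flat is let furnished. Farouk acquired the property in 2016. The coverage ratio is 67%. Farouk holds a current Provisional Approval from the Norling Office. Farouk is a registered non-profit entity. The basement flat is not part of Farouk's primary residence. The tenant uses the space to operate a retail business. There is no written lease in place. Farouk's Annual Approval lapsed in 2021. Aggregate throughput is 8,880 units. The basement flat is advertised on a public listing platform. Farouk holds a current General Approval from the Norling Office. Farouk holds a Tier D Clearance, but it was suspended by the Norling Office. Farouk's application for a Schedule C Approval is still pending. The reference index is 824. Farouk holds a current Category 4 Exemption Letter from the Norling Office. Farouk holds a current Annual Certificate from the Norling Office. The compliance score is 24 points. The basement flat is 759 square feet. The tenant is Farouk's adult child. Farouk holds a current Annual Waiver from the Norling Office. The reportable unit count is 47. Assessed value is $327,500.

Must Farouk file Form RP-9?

Exception (a) requires that the owner holds a current Schedule C Approval from the Norling Office; but no current Schedule C Approval is held, so (a) is unavailable.
Exception (b) requires that the owner holds a current Tier D Clearance from the Norling Office; but no current Tier D Clearance is held, so (b) is unavailable.
Exception (c) fails — the basement flat is not part of the primary residence.
Exception (d): total rental receipts for the year are $3,800, under the $4,160 limit; Farouk is a registered non-profit; there is no written lease — every condition holds. But applying paragraph (i): (i) applies — a current Category 5 Notice is held. (d) is therefore removed.
All of (e)'s requirements are met (a current General Approval is held; a current Category 4 Exemption Letter is held; the property is let furnished). Applying paragraphs (j)–(p): (j) would limit (e) — the coverage ratio is 67%, below the 90% limit — but (k) sets (j) aside: (k) is engaged — a current Annual Certificate is held. (l) would limit (k) — assessed value is $327,500, meeting the $276,500 threshold — but (m) sets (l) aside: (m) operates against (l): the reference index is 824, below the 865 limit. (n) would limit (m) — the property is publicly advertised — but (o) sets (n) aside: (o) is triggered — the reportable unit count is 47, under the 51 limit. (p), which would lift (o), is not engaged — aggregate throughput is 8,880 units, not under 8,380 units. Exception (e) stands.

No — exception (e) applies; Farouk is not required to file Form RP-9.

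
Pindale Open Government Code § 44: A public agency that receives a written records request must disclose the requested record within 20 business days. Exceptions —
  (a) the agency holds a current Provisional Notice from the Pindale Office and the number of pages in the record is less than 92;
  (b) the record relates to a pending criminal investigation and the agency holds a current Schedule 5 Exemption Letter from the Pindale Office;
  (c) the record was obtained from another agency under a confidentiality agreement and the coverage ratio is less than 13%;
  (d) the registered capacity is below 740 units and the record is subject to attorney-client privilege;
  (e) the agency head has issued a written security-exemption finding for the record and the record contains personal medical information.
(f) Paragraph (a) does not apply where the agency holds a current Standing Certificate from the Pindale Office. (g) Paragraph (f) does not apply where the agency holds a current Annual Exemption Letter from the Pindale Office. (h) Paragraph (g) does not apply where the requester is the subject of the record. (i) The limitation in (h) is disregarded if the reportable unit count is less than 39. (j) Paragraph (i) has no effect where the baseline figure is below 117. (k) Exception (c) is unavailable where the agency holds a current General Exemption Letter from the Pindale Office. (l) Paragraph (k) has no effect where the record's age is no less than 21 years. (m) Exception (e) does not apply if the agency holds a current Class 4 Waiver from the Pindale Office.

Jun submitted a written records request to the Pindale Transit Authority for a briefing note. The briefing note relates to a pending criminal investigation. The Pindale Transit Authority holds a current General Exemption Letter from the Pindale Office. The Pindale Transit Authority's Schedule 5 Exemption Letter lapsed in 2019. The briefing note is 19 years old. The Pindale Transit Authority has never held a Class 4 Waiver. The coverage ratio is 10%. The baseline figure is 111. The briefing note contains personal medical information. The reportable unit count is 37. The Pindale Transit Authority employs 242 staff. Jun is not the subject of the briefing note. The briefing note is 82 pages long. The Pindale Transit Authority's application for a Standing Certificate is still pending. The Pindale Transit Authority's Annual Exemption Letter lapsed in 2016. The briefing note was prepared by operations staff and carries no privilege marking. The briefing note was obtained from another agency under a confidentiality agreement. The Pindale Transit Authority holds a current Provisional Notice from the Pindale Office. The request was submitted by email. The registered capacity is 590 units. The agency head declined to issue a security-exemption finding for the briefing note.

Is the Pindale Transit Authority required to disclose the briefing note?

No — exception (a) applies; the Pindale Transit Authority is not required to disclose the briefing note.

All of (a)'s requirements are met (a current Provisional Notice is held; the number of pages in the record is 82, less than the 92 limit). As to paragraphs (f)–(j): (f), which would limit (a), is inapplicable: no current Standing Certificate is held. (a) remains available.
Exception (b) does not apply: there is no Schedule 5 Exemption Letter in force.
Exception (c): the briefing note was obtained under a confidentiality agreement; the coverage ratio is 10%, less than the 13% limit — every condition holds. But applying paragraphs (k)–(l): (k) operates against (c): a current General Exemption Letter is held. (l) is inapplicable (the record's age is 19 years, short of 21 years), so (k) stands. (c) is therefore removed.
Exception (d) fails — the briefing note carries no privilege marking.
Exception (e) does not apply: the agency head declined to issue a security-exemption finding.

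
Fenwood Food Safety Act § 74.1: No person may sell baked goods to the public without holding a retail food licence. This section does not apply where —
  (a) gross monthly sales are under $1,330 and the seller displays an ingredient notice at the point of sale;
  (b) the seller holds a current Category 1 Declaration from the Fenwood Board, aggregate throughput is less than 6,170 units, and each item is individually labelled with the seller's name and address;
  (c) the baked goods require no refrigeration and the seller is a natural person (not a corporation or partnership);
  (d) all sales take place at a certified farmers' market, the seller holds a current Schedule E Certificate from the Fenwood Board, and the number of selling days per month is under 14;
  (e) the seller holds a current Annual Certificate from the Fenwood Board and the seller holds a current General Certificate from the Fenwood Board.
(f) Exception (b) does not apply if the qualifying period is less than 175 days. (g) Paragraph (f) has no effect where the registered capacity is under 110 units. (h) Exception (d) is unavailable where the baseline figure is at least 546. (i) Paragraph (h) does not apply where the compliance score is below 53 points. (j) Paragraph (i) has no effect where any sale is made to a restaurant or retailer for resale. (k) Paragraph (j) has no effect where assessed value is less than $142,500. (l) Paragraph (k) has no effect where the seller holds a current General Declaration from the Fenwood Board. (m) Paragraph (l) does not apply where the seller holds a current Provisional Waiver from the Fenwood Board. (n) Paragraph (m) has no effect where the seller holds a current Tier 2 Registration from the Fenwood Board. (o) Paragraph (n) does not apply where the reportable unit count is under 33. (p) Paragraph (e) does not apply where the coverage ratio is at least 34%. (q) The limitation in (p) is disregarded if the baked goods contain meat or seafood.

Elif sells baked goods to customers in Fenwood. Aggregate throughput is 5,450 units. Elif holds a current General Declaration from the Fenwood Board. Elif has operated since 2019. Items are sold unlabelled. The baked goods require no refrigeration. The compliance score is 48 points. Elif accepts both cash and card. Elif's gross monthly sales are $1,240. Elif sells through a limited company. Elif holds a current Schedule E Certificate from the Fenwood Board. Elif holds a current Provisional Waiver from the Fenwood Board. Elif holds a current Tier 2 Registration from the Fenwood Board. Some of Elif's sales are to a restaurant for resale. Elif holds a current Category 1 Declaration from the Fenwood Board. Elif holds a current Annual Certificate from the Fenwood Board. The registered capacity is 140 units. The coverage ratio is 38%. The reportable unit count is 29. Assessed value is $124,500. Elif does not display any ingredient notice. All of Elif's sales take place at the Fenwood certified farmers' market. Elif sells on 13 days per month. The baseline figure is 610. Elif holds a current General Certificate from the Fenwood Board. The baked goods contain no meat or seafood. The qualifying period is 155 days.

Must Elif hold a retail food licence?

No — exception (d) applies; Elif is not required to hold a retail food licence.

Exception (a) fails — no ingredient notice is displayed.
Exception (b) does not apply: items are sold unlabelled.
Exception (c) does not apply: the seller operates through a limited company.
Exception (d)'s conditions are all satisfied: all sales are at a certified farmers' market; a current Schedule E Certificate is held; the number of selling days per month is 13, under the 14 limit. As to paragraphs (h)–(o): (h) is engaged (the baseline figure is 610, meeting the 546 threshold), but is overridden by (i): (i) is engaged — the compliance score is 48 points, below the 53 points limit. (j) is triggered (some sales are to a restaurant for resale), but is displaced by (k): (k) applies — assessed value is $124,500, less than the $142,500 limit. (l) is engaged (a current General Declaration is held), but is set aside by (m): (m) operates against (l): a current Provisional Waiver is held. (n) applies (a current Tier 2 Registration is held), but is set aside by (o): (o) operates against (n): the reportable unit count is 29, under the 33 limit. So (d) applies.
Exception (e) is satisfied on its face — a current Annual Certificate is held; a current General Certificate is held. However, paragraphs (p)–(q) must be considered: (p) operates — the coverage ratio is 38%, meeting the 34% threshold. (q), which would lift (p), does not operate here — the baked goods contain no meat or seafood. (e) is therefore removed.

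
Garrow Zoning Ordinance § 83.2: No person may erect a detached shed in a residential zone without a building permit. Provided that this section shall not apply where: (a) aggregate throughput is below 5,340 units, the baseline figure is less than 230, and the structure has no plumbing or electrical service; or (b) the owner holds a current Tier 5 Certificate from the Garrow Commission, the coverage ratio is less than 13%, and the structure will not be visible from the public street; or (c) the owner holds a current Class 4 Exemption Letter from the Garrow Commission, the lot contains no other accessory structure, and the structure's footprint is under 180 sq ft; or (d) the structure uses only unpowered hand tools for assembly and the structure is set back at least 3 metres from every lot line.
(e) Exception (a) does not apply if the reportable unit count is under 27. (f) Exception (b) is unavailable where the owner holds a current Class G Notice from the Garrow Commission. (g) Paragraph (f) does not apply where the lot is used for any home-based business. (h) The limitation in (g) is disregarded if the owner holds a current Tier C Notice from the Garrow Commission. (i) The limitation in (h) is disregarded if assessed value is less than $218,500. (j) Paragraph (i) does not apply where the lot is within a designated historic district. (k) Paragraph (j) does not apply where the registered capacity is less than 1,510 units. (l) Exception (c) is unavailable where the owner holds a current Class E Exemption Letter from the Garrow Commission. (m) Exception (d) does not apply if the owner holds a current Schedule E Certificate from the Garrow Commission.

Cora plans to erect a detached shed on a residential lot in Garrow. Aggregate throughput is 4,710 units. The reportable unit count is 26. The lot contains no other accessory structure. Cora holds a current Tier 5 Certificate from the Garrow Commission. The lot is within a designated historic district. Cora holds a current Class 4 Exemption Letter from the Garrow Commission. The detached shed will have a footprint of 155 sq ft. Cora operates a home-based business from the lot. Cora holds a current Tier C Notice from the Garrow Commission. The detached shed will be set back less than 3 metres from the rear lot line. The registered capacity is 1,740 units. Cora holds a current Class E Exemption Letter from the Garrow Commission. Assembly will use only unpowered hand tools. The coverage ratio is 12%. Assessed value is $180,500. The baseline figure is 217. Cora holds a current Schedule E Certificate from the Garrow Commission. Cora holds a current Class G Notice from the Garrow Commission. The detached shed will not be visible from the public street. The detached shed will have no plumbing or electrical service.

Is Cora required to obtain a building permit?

Exception (a): aggregate throughput is 4,710 units, below the 5,340 units limit; the baseline figure is 217, less than the 230 limit; there is no plumbing or electrical service — every condition holds. Turning to paragraph (e): (e) operates against (a): the reportable unit count is 26, under the 27 limit. Exception (a) does not apply.
Exception (b): a current Tier 5 Certificate is held; the coverage ratio is 12%, less than the 13% limit; the structure will not be visible from the street — every condition holds. But: (f) operates against (b): a current Class G Notice is held. (g) would limit (f) — a home-based business operates on the lot — but (h) sets (g) aside: (h) operates against (g): a current Tier C Notice is held. (i) would limit (h) — assessed value is $180,500, less than the $218,500 limit — but (j) sets (i) aside: (j) applies — the lot is in a historic district. (k) is inapplicable (the registered capacity is 1,740 units, not less than 1,510 units), so (j) stands. So (b) is unavailable.
Exception (c) is satisfied on its face — a current Class 4 Exemption Letter is held; the lot has no other accessory structure; the structure's footprint is 155 sq ft, under the 180 sq ft limit. Turning to paragraph (l): (l) operates — a current Class E Exemption Letter is held. So (c) is unavailable.
Exception (d) does not apply: the rear setback is under 3 m.
None of the exceptions is available; § 83.2 applies in full.

Yes — Cora must obtain a building permit.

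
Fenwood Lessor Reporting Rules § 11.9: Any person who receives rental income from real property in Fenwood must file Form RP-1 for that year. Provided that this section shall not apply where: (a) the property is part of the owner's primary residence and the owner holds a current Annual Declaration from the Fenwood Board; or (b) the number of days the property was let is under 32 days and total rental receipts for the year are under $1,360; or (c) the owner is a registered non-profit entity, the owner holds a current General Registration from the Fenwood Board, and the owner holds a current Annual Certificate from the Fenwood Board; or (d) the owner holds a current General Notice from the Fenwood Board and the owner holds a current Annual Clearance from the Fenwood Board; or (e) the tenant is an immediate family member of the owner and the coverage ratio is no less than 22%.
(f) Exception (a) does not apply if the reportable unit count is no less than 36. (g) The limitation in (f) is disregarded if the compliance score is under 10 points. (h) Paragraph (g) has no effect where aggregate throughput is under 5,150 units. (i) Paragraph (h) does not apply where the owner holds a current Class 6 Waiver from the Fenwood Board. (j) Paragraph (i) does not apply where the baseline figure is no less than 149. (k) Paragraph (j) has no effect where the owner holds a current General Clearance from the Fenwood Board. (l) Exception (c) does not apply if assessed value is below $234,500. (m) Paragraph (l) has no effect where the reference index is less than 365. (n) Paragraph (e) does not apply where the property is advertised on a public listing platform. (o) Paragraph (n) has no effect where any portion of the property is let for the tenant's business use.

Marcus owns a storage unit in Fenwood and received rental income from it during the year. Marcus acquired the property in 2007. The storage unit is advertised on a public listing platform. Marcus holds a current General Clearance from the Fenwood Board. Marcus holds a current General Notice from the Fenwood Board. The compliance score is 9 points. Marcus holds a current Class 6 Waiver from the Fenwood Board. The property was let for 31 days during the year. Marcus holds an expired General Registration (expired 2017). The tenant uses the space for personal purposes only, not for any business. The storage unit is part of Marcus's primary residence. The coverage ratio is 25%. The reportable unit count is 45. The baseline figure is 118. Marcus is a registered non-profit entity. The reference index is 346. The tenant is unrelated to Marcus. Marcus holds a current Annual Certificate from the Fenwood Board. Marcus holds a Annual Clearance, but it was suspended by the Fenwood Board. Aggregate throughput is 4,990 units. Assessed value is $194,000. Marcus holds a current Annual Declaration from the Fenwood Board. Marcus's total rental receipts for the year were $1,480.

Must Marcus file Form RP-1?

No — exception (a) applies; Marcus is not required to file Form RP-1.

All of (a)'s requirements are met (the storage unit is part of the primary residence; a current Annual Declaration is held). Under paragraphs (f)–(k): (f) would limit (a) — the reportable unit count is 45, meeting the 36 threshold — but (g) sets (f) aside: (g) operates — the compliance score is 9 points, under the 10 points limit. (h) would limit (g) — aggregate throughput is 4,990 units, under the 5,150 units limit — but (i) sets (h) aside: (i) operates against (h): a current Class 6 Waiver is held. (j) is inapplicable (the baseline figure is 118, short of 149), so (i) stands. (a) remains available.
Exception (b) requires that total rental receipts for the year are under $1,360; but total rental receipts for the year are $1,480, not under $1,360, so (b) is unavailable.
Exception (c) requires that the owner holds a current General Registration from the Fenwood Board; but no current General Registration is held, so (c) is unavailable.
Exception (d) does not apply: the Annual Clearance is not current.
Exception (e) requires that the tenant is an immediate family member of the owner; but the tenant is unrelated to the owner, so (e) is unavailable.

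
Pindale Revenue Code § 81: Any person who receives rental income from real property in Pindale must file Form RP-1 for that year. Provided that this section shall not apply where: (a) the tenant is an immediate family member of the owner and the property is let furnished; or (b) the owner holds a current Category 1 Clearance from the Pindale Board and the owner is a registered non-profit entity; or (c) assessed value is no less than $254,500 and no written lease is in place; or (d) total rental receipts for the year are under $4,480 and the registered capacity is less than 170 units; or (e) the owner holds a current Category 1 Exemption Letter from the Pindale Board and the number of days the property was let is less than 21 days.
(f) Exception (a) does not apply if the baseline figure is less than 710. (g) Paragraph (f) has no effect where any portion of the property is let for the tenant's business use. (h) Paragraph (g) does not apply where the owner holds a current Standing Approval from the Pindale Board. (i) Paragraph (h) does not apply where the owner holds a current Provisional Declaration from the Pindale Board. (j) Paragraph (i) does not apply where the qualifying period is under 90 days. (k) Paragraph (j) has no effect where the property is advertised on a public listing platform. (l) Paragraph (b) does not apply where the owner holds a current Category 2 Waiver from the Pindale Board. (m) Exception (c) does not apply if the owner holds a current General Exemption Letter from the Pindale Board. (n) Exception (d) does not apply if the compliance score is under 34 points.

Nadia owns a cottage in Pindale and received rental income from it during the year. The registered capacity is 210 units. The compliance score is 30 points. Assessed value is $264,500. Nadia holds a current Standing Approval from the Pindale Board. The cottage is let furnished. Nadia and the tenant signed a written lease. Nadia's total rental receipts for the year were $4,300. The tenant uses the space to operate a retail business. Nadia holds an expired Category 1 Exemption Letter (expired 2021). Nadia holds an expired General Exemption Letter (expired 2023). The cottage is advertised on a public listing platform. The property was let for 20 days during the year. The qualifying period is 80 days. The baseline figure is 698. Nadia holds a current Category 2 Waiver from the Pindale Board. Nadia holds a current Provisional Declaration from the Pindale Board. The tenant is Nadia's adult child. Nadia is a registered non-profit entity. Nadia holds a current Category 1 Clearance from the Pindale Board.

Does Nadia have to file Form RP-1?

All of (a)'s requirements are met (the tenant is an immediate family member; the property is let furnished). Under paragraphs (f)–(k): (f) is triggered (the baseline figure is 698, less than the 710 limit), but is displaced by (g): (g) operates against (f): the space is let for business use. (h) applies (a current Standing Approval is held), but is set aside by (i): (i) operates against (h): a current Provisional Declaration is held. (j) is triggered (the qualifying period is 80 days, under the 90 days limit), but is displaced by (k): (k) applies — the property is publicly advertised. Exception (a) stands.
Exception (b) is satisfied on its face — a current Category 1 Clearance is held; Nadia is a registered non-profit. But applying paragraph (l): (l) applies — a current Category 2 Waiver is held. Exception (b) does not apply.
Exception (c) requires that no written lease is in place; but a written lease is in place, so (c) is unavailable.
Exception (d) requires that the registered capacity is less than 170 units; but the registered capacity is 210 units, not less than 170 units, so (d) is unavailable.
Exception (e) fails — the Category 1 Exemption Letter is not current.

No — exception (a) applies; Nadia is not required to file Form RP-1.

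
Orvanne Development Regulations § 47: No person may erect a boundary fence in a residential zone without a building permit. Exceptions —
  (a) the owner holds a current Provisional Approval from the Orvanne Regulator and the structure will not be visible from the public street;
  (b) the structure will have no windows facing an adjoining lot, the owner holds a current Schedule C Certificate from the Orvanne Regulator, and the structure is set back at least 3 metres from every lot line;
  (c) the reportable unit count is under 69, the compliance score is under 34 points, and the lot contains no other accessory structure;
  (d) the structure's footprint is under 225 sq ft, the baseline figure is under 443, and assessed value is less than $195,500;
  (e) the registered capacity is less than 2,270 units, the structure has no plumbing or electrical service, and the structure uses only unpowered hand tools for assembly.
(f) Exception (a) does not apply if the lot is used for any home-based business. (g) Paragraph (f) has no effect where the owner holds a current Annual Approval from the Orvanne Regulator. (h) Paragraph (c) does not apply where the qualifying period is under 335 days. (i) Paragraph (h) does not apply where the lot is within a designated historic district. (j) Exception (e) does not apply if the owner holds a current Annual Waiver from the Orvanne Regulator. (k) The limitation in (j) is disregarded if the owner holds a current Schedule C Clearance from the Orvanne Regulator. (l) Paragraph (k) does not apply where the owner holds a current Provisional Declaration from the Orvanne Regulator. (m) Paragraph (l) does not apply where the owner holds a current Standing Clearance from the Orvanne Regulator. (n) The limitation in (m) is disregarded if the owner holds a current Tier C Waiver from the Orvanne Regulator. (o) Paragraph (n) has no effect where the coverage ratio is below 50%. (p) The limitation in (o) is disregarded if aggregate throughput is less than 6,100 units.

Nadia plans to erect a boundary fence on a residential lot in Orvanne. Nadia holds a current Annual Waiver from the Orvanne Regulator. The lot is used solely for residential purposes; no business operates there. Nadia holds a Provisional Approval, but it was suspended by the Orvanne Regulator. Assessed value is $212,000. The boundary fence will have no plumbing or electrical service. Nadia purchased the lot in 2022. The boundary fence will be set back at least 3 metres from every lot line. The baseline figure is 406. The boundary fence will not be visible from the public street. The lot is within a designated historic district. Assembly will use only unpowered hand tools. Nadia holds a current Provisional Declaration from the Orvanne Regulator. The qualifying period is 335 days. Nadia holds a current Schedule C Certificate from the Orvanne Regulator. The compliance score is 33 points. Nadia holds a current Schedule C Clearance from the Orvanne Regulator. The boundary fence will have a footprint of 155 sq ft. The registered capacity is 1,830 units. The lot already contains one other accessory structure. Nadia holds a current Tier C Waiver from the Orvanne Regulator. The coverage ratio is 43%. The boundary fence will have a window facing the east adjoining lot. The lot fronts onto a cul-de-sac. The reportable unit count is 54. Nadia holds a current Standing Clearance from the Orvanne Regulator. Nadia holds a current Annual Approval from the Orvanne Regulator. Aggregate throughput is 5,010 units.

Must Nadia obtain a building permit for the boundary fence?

Exception (a) requires that the owner holds a current Provisional Approval from the Orvanne Regulator; but there is no Provisional Approval in force, so (a) is unavailable.
Exception (b) does not apply: a window faces an adjoining lot.
Exception (c) requires that the lot contains no other accessory structure; but the lot already has another accessory structure, so (c) is unavailable.
Exception (d) does not apply: assessed value is $212,000, not less than $195,500.
Exception (e) is satisfied on its face — the registered capacity is 1,830 units, less than the 2,270 units limit; there is no plumbing or electrical service; assembly uses only hand tools. But: (j) is engaged — a current Annual Waiver is held. (k) would limit (j) — a current Schedule C Clearance is held — but (l) sets (k) aside: (l) operates against (k): a current Provisional Declaration is held. (m) would limit (l) — a current Standing Clearance is held — but (n) sets (m) aside: (n) operates against (m): a current Tier C Waiver is held. (o) would limit (n) — the coverage ratio is 43%, below the 50% limit — but (p) sets (o) aside: (p) applies — aggregate throughput is 5,010 units, less than the 6,100 units limit. Exception (e) does not apply.
No exception applies. The general rule governs.

Yes — Nadia must obtain a building permit.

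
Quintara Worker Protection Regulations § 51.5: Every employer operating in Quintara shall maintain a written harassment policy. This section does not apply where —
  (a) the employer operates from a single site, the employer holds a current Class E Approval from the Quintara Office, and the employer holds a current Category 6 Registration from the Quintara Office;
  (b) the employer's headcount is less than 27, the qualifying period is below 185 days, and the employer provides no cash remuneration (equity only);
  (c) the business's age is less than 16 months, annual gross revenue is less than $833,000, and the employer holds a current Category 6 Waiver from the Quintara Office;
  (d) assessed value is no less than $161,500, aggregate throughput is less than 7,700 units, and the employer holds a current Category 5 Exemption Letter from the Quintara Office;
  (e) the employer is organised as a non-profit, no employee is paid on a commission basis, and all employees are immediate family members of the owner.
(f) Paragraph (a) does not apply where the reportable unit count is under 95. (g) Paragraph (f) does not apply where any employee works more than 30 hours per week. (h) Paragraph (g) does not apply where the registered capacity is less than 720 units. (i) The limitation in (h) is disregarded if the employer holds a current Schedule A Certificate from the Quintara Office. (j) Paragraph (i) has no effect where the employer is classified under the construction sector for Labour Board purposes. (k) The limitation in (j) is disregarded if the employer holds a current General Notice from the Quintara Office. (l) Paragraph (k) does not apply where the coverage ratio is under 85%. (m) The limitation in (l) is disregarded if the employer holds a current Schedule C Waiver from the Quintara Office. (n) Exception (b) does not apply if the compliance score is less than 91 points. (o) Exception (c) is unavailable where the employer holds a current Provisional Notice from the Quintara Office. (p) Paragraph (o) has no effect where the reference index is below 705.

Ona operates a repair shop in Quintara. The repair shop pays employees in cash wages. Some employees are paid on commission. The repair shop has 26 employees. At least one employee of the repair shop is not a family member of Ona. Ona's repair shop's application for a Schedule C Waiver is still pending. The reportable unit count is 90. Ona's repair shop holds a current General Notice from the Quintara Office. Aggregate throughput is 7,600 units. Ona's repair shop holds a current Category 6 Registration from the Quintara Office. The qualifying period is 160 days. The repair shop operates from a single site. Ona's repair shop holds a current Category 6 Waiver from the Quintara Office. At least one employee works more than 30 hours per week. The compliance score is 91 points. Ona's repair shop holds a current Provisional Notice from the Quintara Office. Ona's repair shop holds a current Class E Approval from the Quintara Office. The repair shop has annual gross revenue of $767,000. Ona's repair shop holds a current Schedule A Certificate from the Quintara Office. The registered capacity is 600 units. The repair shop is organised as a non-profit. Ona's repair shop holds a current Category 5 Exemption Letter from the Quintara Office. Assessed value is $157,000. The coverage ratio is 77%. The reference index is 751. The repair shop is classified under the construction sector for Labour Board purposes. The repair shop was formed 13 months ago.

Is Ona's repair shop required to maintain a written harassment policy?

Yes — Ona's repair shop must maintain a written harassment policy.

Exception (a): the employer operates from a single site; a current Class E Approval is held; a current Category 6 Registration is held — every condition holds. But: (f) operates against (a): the reportable unit count is 90, under the 95 limit. (g) applies (at least one employee exceeds 30 hours/week), but is itself disapplied by (h): (h) operates against (g): the registered capacity is 600 units, less than the 720 units limit. (i) would limit (h) — a current Schedule A Certificate is held — but (j) sets (i) aside: (j) is triggered — the repair shop is classified under the construction sector. (k) would limit (j) — a current General Notice is held — but (l) sets (k) aside: (l) operates against (k): the coverage ratio is 77%, under the 85% limit. (m) is not engaged (there is no Schedule C Waiver in force), so (l) stands. Exception (a) does not apply.
Exception (b) fails — employees are paid cash wages.
Exception (c)'s conditions are all satisfied: the business's age is 13 months, less than the 16 months limit; annual gross revenue is $767,000, less than the $833,000 limit; a current Category 6 Waiver is held. But applying paragraphs (o)–(p): (o) is engaged — a current Provisional Notice is held. (p) is not engaged (the reference index is 751, not below 705), so (o) stands. So (c) is unavailable.
Exception (d) does not apply: assessed value is $157,000, short of $161,500.
Exception (e) requires that no employee is paid on a commission basis; but some employees are paid on commission, so (e) is unavailable.
No exception applies. The general rule governs.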